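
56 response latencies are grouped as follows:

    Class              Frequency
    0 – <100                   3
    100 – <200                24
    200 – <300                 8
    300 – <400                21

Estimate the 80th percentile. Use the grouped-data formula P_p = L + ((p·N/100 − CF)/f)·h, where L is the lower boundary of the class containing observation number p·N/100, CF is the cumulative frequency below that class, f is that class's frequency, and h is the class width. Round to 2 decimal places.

346.67

N = 56; target position k = 80/100 · 56 = 44.8.
Cumulative frequencies: 3, 27, 35, 56.
Observation 44.8 falls in the class 300 – <400.
L = 300, CF = 35, f = 21, h = 100.
P80 = 300 + ((44.8 − 35)/21)·100 = 300 + 46.6667 = 346.667.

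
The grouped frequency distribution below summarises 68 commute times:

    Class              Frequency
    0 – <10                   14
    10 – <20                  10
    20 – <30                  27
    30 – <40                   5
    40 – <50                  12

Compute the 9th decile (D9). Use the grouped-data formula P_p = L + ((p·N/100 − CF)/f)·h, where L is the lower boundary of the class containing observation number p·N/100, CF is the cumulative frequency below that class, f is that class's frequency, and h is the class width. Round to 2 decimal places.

44.33

N = 68; target position k = 90/100 · 68 = 61.2.
Cumulative frequencies: 14, 24, 51, 56, 68.
Observation 61.2 falls in the class 40 – <50.
L = 40, CF = 56, f = 12, h = 10.
P90 = 40 + ((61.2 − 56)/12)·10 = 40 + 4.33333 = 44.3333.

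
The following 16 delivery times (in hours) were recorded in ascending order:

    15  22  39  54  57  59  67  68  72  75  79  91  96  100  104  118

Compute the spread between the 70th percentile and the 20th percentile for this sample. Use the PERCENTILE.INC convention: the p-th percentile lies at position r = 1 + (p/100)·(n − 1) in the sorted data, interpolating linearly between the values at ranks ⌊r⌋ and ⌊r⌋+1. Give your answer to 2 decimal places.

n = 16.
P20: r = 4 (integer) → 54.
P70: r = 11.5; ranks 11–12 are 79, 91; interpolating gives 85.
Difference: 85 − 54 = 31.

31.00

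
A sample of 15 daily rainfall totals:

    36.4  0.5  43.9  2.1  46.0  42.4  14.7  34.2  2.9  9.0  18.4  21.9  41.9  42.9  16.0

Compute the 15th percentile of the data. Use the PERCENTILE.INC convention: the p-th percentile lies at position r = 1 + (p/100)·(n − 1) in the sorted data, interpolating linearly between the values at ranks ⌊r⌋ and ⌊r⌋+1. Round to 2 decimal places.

Sorted: 0.5, 2.1, 2.9, 9.0, 14.7, 16.0, 18.4, 21.9, 34.2, 36.4, 41.9, 42.4, 42.9, 43.9, 46.0.
n = 15.
r = 1 + (15/100)·(15 − 1) = 1 + 2.1 = 3.1.
Rank 3 is 2.9 and rank 4 is 9.0.
Interpolate: 2.9 + 0.1·(9.0 − 2.9) = 2.9 + 0.1·6.1 = 3.51.

3.51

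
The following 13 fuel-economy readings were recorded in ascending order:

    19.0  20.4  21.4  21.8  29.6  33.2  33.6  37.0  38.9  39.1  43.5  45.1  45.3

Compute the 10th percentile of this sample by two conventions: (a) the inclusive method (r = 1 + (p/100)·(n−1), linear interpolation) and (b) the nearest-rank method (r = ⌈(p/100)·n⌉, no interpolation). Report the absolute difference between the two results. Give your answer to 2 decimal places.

n = 13.
(a) r = 2.2; between ranks 2 (20.4) and 3 (21.4): 20.6.
(b) the nearest-rank method: rank 2 → 20.4.
|20.6 − 20.4| = 0.2.

0.20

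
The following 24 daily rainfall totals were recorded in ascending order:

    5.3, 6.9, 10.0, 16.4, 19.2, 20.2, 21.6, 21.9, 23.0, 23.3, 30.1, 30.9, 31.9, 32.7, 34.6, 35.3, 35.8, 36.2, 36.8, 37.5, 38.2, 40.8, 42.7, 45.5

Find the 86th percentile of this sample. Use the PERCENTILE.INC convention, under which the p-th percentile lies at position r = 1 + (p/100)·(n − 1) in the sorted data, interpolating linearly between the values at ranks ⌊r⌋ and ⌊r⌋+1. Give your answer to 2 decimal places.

38.05

n = 24.
r = 1 + (86/100)·(24 − 1) = 1 + 19.78 = 20.78.
Rank 20 is 37.5 and rank 21 is 38.2.
Interpolate: 37.5 + 0.78·(38.2 − 37.5) = 37.5 + 0.78·0.7 = 38.046.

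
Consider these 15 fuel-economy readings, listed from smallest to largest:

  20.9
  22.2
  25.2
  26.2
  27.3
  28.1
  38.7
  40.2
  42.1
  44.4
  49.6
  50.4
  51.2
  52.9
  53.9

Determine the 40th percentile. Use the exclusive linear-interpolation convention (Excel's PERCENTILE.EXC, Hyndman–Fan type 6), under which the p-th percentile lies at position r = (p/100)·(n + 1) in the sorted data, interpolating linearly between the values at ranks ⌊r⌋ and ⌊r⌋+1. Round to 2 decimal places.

n = 15.
r = (40/100)·(15 + 1) = 6.4.
Rank 6 is 28.1 and rank 7 is 38.7.
Interpolate: 28.1 + 0.4·(38.7 − 28.1) = 28.1 + 0.4·10.6 = 32.34.

32.34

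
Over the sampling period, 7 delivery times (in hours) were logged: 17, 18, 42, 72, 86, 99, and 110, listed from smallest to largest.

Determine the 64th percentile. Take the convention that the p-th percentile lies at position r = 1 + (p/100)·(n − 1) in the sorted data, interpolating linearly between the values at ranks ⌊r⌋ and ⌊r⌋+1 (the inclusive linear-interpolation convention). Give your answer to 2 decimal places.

83.76

n = 7.
r = 1 + (64/100)·(7 − 1) = 1 + 3.84 = 4.84.
Rank 4 is 72 and rank 5 is 86.
Interpolate: 72 + 0.84·(86 − 72) = 72 + 0.84·14 = 83.76.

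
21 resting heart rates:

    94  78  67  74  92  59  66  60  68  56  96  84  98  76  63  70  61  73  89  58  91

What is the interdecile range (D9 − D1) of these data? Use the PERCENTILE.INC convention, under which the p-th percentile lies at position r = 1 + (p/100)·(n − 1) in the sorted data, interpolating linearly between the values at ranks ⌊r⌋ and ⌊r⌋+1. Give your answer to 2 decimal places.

35.00

Sorted: 56, 58, 59, 60, 61, 63, 66, 67, 68, 70, 73, 74, 76, 78, 84, 89, 91, 92, 94, 96, 98.
n = 21.
P10: r = 3 (integer) → 59.
P90: r = 19 (integer) → 94.
Difference: 94 − 59 = 35.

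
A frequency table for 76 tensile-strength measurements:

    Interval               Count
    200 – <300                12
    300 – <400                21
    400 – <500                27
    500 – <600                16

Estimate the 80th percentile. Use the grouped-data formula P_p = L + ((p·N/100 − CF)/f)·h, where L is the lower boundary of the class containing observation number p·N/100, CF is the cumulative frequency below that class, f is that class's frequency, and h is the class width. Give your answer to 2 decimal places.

505.00

N = 76; target position k = 80/100 · 76 = 60.8.
Cumulative frequencies: 12, 33, 60, 76.
Observation 60.8 falls in the class 500 – <600.
L = 500, CF = 60, f = 16, h = 100.
P80 = 500 + ((60.8 − 60)/16)·100 = 500 + 5 = 505.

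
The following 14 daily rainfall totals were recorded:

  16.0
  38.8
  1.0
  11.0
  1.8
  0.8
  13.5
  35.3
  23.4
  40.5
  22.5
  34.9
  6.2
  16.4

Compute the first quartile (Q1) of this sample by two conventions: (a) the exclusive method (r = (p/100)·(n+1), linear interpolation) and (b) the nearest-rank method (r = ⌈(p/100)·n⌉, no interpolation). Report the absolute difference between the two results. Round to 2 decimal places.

1.10

Sorted: 0.8, 1.0, 1.8, 6.2, 11.0, 13.5, 16.0, 16.4, 22.5, 23.4, 34.9, 35.3, 38.8, 40.5.
n = 14.
(a) r = 3.75; between ranks 3 (1.8) and 4 (6.2): 5.1.
(b) the nearest-rank method: rank 4 → 6.2.
|5.1 − 6.2| = 1.1.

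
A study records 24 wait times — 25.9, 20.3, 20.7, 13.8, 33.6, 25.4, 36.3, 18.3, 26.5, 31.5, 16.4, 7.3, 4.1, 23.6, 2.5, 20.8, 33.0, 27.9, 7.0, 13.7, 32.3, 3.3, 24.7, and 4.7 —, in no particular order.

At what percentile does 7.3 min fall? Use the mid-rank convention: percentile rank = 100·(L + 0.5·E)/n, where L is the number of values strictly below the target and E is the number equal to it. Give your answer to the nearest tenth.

22.9

Sorted: 2.5, 3.3, 4.1, 4.7, 7.0, 7.3, 13.7, 13.8, 16.4, 18.3, 20.3, 20.7, 20.8, 23.6, 24.7, 25.4, 25.9, 26.5, 27.9, 31.5, 32.3, 33.0, 33.6, 36.3.
Count below 7.3: L = 5; count equal: E = 1; n = 24.
Percentile rank = 100·(5 + 0.5·1)/24 = 100·5.5/24 = 22.92.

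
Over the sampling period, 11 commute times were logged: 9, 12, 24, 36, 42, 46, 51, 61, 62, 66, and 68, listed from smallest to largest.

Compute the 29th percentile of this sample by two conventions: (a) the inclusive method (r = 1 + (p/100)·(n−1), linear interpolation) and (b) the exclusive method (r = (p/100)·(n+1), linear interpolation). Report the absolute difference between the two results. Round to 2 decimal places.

5.04

n = 11.
(a) r = 3.9; between ranks 3 (24) and 4 (36): 34.8.
(b) r = 3.48; between ranks 3 (24) and 4 (36): 29.76.
|34.8 − 29.76| = 5.04.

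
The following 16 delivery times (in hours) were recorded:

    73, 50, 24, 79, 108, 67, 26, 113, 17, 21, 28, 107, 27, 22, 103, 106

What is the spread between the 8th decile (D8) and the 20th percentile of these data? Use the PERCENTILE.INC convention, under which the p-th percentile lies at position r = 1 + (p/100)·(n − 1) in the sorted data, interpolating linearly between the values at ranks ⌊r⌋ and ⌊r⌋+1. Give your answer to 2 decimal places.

Sorted: 17, 21, 22, 24, 26, 27, 28, 50, 67, 73, 79, 103, 106, 107, 108, 113.
n = 16.
P20: r = 4 (integer) → 24.
P80: r = 13 (integer) → 106.
Difference: 106 − 24 = 82.

82.00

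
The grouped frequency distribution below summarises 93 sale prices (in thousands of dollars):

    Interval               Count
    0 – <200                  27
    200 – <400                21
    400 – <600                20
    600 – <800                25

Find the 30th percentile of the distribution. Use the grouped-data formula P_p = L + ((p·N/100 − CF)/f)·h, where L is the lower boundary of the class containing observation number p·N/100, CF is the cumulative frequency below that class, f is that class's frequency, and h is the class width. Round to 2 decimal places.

N = 93; target position k = 30/100 · 93 = 27.9.
Cumulative frequencies: 27, 48, 68, 93.
Observation 27.9 falls in the class 200 – <400.
L = 200, CF = 27, f = 21, h = 200.
P30 = 200 + ((27.9 − 27)/21)·200 = 200 + 8.57143 = 208.571.

208.57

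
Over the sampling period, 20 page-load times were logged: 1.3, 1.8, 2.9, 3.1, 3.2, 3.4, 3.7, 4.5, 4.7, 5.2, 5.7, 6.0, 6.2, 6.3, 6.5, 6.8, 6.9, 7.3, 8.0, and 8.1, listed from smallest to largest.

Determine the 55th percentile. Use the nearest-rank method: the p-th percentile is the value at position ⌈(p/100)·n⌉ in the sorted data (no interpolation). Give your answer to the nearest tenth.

n = 20.
Position = ⌈55/100 · 20⌉ = ⌈11⌉ = 11.
The value at rank 11 is 5.7.

5.7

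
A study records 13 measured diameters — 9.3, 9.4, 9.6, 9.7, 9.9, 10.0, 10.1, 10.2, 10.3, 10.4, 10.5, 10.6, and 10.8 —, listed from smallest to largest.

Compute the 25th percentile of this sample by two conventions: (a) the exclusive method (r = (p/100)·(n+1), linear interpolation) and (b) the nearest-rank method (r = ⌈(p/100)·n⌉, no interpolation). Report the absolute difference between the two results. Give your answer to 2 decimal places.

n = 13.
(a) r = 3.5; between ranks 3 (9.6) and 4 (9.7): 9.65.
(b) the nearest-rank method: rank 4 → 9.7.
|9.65 − 9.7| = 0.05.

0.05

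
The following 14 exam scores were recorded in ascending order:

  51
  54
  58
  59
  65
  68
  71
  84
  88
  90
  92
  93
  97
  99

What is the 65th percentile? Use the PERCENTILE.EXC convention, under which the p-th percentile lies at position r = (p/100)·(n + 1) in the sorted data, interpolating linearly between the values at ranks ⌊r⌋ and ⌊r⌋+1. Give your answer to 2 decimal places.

89.50

n = 14.
r = (65/100)·(14 + 1) = 9.75.
Rank 9 is 88 and rank 10 is 90.
Interpolate: 88 + 0.75·(90 − 88) = 88 + 0.75·2 = 89.5.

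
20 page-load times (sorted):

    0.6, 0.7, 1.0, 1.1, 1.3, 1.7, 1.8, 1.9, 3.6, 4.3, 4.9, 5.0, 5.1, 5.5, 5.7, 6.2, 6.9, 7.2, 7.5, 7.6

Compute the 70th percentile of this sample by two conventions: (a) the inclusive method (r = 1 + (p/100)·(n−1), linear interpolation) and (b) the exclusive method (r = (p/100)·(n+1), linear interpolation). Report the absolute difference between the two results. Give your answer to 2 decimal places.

0.08

n = 20.
(a) r = 14.3; between ranks 14 (5.5) and 15 (5.7): 5.56.
(b) r = 14.7; between ranks 14 (5.5) and 15 (5.7): 5.64.
|5.56 − 5.64| = 0.08.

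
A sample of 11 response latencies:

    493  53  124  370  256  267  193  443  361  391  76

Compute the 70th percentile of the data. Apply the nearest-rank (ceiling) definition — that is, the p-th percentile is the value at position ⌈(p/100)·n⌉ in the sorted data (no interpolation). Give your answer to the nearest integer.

Sorted: 53, 76, 124, 193, 256, 267, 361, 370, 391, 443, 493.
n = 11.
Position = ⌈70/100 · 11⌉ = ⌈7.7⌉ = 8.
The value at rank 8 is 370.

370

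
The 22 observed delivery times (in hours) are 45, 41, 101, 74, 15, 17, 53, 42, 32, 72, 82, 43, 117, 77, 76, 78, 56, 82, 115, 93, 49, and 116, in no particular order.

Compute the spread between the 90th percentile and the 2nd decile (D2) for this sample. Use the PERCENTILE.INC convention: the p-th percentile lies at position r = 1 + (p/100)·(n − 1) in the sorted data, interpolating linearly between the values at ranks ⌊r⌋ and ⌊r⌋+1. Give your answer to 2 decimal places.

71.40

Sorted: 15, 17, 32, 41, 42, 43, 45, 49, 53, 56, 72, 74, 76, 77, 78, 82, 82, 93, 101, 115, 116, 117.
n = 22.
P20: r = 5.2; ranks 5–6 are 42, 43; interpolating gives 42.2.
P90: r = 19.9; ranks 19–20 are 101, 115; interpolating gives 113.6.
Difference: 113.6 − 42.2 = 71.4.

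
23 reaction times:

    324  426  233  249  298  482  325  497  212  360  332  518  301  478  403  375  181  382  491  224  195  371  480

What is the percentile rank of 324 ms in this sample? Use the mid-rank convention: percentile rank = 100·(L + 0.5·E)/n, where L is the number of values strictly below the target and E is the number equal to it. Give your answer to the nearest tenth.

37.0

Sorted: 181, 195, 212, 224, 233, 249, 298, 301, 324, 325, 332, 360, 371, 375, 382, 403, 426, 478, 480, 482, 491, 497, 518.
Count below 324: L = 8; count equal: E = 1; n = 23.
Percentile rank = 100·(8 + 0.5·1)/23 = 100·8.5/23 = 36.96.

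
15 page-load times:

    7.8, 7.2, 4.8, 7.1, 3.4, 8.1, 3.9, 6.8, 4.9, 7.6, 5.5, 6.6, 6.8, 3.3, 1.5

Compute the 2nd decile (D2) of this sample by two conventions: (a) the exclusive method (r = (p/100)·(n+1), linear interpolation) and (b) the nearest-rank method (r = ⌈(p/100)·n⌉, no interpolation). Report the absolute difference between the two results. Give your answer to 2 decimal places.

0.10

Sorted: 1.5, 3.3, 3.4, 3.9, 4.8, 4.9, 5.5, 6.6, 6.8, 6.8, 7.1, 7.2, 7.6, 7.8, 8.1.
n = 15.
(a) r = 3.2; between ranks 3 (3.4) and 4 (3.9): 3.5.
(b) the nearest-rank method: rank 3 → 3.4.
|3.5 − 3.4| = 0.1.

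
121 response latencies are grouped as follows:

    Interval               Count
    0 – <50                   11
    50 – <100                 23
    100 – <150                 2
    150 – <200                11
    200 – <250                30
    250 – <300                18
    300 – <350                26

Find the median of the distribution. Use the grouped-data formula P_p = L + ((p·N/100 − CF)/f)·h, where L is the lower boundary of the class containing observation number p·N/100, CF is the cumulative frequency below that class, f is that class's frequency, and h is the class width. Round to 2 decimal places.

222.50

N = 121; target position k = 50/100 · 121 = 60.5.
Cumulative frequencies: 11, 34, 36, 47, 77, 95, 121.
Observation 60.5 falls in the class 200 – <250.
L = 200, CF = 47, f = 30, h = 50.
P50 = 200 + ((60.5 − 47)/30)·50 = 200 + 22.5 = 222.5.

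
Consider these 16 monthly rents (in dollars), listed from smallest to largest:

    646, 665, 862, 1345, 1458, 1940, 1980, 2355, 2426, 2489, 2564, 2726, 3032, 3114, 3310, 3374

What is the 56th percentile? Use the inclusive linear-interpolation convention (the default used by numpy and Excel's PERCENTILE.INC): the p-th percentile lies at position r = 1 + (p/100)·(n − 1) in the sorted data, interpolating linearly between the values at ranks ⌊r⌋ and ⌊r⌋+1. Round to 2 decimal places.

n = 16.
r = 1 + (56/100)·(16 − 1) = 1 + 8.4 = 9.4.
Rank 9 is 2426 and rank 10 is 2489.
Interpolate: 2426 + 0.4·(2489 − 2426) = 2426 + 0.4·63 = 2451.2.

2451.20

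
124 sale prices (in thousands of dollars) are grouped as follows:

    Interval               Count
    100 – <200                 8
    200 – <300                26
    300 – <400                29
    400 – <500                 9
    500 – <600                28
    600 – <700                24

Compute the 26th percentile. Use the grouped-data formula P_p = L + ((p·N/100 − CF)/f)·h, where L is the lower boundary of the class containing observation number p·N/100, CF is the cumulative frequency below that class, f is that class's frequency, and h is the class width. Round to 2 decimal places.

293.23

N = 124; target position k = 26/100 · 124 = 32.24.
Cumulative frequencies: 8, 34, 63, 72, 100, 124.
Observation 32.24 falls in the class 200 – <300.
L = 200, CF = 8, f = 26, h = 100.
P26 = 200 + ((32.24 − 8)/26)·100 = 200 + 93.2308 = 293.231.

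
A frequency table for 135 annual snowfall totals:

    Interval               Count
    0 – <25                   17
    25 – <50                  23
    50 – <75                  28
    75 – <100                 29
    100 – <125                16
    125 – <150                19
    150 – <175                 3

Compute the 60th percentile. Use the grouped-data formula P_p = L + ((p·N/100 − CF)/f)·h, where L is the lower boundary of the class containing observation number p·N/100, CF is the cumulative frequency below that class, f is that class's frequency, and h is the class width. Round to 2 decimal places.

N = 135; target position k = 60/100 · 135 = 81.
Cumulative frequencies: 17, 40, 68, 97, 113, 132, 135.
Observation 81 falls in the class 75 – <100.
L = 75, CF = 68, f = 29, h = 25.
P60 = 75 + ((81 − 68)/29)·25 = 75 + 11.2069 = 86.2069.

86.21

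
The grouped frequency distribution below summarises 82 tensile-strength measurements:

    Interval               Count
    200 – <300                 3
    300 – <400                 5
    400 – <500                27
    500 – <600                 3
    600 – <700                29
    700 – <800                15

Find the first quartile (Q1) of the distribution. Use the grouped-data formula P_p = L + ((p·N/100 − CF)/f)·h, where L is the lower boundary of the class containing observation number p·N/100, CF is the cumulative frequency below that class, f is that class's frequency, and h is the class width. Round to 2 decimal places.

446.30

N = 82; target position k = 25/100 · 82 = 20.5.
Cumulative frequencies: 3, 8, 35, 38, 67, 82.
Observation 20.5 falls in the class 400 – <500.
L = 400, CF = 8, f = 27, h = 100.
P25 = 400 + ((20.5 − 8)/27)·100 = 400 + 46.2963 = 446.296.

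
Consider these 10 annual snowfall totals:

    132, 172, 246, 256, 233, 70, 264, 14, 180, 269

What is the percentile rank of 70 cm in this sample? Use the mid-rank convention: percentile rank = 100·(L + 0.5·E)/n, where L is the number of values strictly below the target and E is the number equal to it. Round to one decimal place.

Sorted: 14, 70, 132, 172, 180, 233, 246, 256, 264, 269.
Count below 70: L = 1; count equal: E = 1; n = 10.
Percentile rank = 100·(1 + 0.5·1)/10 = 100·1.5/10 = 15.

15.0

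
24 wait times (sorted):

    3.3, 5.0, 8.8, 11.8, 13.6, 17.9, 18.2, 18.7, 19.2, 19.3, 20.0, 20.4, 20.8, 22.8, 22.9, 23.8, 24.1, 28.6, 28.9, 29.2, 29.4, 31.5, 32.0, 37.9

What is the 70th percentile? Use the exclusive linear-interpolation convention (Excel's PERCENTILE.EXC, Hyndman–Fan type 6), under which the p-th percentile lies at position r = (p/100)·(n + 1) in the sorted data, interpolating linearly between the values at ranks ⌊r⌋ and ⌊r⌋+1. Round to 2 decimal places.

26.35

n = 24.
r = (70/100)·(24 + 1) = 17.5.
Rank 17 is 24.1 and rank 18 is 28.6.
Interpolate: 24.1 + 0.5·(28.6 − 24.1) = 24.1 + 0.5·4.5 = 26.35.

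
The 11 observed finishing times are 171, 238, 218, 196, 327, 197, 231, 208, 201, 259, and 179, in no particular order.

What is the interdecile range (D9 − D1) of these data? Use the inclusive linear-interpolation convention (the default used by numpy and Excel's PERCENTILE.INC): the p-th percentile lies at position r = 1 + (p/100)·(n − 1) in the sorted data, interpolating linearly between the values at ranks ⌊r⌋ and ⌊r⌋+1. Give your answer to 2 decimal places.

80.00

Sorted: 171, 179, 196, 197, 201, 208, 218, 231, 238, 259, 327.
n = 11.
P10: r = 2 (integer) → 179.
P90: r = 10 (integer) → 259.
Difference: 259 − 179 = 80.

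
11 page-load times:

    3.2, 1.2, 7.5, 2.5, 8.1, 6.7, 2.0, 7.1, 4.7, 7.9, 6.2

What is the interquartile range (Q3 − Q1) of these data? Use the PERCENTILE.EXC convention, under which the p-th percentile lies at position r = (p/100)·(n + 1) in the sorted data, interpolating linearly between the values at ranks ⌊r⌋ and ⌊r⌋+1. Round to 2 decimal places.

Sorted: 1.2, 2.0, 2.5, 3.2, 4.7, 6.2, 6.7, 7.1, 7.5, 7.9, 8.1.
n = 11.
P25: r = 3 (integer) → 2.5.
P75: r = 9 (integer) → 7.5.
Difference: 7.5 − 2.5 = 5.

5.00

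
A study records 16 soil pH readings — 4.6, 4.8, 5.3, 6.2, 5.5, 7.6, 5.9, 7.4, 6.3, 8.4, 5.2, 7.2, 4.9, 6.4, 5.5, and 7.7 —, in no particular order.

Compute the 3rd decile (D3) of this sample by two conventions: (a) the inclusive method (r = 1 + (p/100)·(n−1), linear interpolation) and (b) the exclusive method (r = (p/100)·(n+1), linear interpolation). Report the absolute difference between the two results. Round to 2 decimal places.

0.08

Sorted: 4.6, 4.8, 4.9, 5.2, 5.3, 5.5, 5.5, 5.9, 6.2, 6.3, 6.4, 7.2, 7.4, 7.6, 7.7, 8.4.
n = 16.
(a) r = 5.5; between ranks 5 (5.3) and 6 (5.5): 5.4.
(b) r = 5.1; between ranks 5 (5.3) and 6 (5.5): 5.32.
|5.4 − 5.32| = 0.08.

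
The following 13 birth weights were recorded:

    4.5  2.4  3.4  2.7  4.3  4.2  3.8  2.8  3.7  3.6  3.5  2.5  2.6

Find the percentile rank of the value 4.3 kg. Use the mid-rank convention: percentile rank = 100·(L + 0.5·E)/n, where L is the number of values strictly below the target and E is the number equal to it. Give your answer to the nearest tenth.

Sorted: 2.4, 2.5, 2.6, 2.7, 2.8, 3.4, 3.5, 3.6, 3.7, 3.8, 4.2, 4.3, 4.5.
Count below 4.3: L = 11; count equal: E = 1; n = 13.
Percentile rank = 100·(11 + 0.5·1)/13 = 100·11.5/13 = 88.46.

88.5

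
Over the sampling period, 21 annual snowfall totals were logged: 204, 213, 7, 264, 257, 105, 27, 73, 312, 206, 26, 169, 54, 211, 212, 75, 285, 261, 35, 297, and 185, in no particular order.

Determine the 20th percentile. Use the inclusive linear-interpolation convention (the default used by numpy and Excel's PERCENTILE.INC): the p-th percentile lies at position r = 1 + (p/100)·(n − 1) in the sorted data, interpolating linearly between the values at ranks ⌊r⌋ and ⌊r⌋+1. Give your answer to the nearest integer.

54

Sorted: 7, 26, 27, 35, 54, 73, 75, 105, 169, 185, 204, 206, 211, 212, 213, 257, 261, 264, 285, 297, 312.
n = 21.
r = 1 + (20/100)·(21 − 1) = 1 + 4 = 5.
r is an integer, so P20 is the value at rank 5: 54.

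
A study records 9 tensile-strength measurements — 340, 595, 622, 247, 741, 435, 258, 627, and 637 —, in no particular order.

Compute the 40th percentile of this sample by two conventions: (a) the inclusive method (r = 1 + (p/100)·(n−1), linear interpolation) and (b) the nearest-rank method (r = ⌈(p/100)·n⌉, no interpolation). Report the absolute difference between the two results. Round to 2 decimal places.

Sorted: 247, 258, 340, 435, 595, 622, 627, 637, 741.
n = 9.
(a) r = 4.2; between ranks 4 (435) and 5 (595): 467.
(b) the nearest-rank method: rank 4 → 435.
|467 − 435| = 32.

32.00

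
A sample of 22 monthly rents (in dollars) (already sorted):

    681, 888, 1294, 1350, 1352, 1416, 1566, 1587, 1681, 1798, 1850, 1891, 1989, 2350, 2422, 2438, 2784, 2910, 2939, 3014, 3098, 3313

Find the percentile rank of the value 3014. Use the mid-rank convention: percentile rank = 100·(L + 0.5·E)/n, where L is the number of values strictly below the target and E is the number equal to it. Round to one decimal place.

Count below 3014: L = 19; count equal: E = 1; n = 22.
Percentile rank = 100·(19 + 0.5·1)/22 = 100·19.5/22 = 88.64.

88.6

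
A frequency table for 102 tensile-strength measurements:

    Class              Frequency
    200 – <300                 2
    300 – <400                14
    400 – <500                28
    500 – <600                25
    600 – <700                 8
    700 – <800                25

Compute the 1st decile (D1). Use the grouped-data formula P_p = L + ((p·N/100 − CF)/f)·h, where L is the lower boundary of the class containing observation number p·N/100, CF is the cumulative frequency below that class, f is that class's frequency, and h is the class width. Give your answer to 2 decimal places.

N = 102; target position k = 10/100 · 102 = 10.2.
Cumulative frequencies: 2, 16, 44, 69, 77, 102.
Observation 10.2 falls in the class 300 – <400.
L = 300, CF = 2, f = 14, h = 100.
P10 = 300 + ((10.2 − 2)/14)·100 = 300 + 58.5714 = 358.571.

358.57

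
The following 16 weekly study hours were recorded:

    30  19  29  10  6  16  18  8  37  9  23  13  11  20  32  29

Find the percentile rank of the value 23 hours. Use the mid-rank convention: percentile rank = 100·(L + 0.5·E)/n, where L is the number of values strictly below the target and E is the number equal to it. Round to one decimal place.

Sorted: 6, 8, 9, 10, 11, 13, 16, 18, 19, 20, 23, 29, 29, 30, 32, 37.
Count below 23: L = 10; count equal: E = 1; n = 16.
Percentile rank = 100·(10 + 0.5·1)/16 = 100·10.5/16 = 65.62.

65.6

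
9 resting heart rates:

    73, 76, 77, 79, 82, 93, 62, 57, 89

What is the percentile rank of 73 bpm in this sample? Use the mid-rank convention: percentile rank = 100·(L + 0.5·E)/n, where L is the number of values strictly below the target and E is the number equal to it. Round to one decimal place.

Sorted: 57, 62, 73, 76, 77, 79, 82, 89, 93.
Count below 73: L = 2; count equal: E = 1; n = 9.
Percentile rank = 100·(2 + 0.5·1)/9 = 100·2.5/9 = 27.78.

27.8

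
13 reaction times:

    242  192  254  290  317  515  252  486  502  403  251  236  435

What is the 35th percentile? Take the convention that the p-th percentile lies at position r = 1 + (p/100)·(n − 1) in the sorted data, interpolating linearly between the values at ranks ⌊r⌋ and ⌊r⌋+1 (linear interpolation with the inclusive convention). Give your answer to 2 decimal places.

Sorted: 192, 236, 242, 251, 252, 254, 290, 317, 403, 435, 486, 502, 515.
n = 13.
r = 1 + (35/100)·(13 − 1) = 1 + 4.2 = 5.2.
Rank 5 is 252 and rank 6 is 254.
Interpolate: 252 + 0.2·(254 − 252) = 252 + 0.2·2 = 252.4.

252.40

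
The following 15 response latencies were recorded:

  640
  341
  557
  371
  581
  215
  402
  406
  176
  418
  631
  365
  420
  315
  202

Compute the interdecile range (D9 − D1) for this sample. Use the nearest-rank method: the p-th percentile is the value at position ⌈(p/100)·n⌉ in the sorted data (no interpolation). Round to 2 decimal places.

429.00

Sorted: 176, 202, 215, 315, 341, 365, 371, 402, 406, 418, 420, 557, 581, 631, 640.
n = 15.
P10: rank ⌈10/100·15⌉ = 2 → 202.
P90: rank ⌈90/100·15⌉ = 14 → 631.
Difference: 631 − 202 = 429.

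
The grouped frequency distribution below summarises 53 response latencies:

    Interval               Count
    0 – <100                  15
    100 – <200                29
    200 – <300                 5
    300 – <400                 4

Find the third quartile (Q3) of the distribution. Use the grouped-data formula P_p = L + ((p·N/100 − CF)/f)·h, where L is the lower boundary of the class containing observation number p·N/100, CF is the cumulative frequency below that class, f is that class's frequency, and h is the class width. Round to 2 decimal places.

185.34

N = 53; target position k = 75/100 · 53 = 39.75.
Cumulative frequencies: 15, 44, 49, 53.
Observation 39.75 falls in the class 100 – <200.
L = 100, CF = 15, f = 29, h = 100.
P75 = 100 + ((39.75 − 15)/29)·100 = 100 + 85.3448 = 185.345.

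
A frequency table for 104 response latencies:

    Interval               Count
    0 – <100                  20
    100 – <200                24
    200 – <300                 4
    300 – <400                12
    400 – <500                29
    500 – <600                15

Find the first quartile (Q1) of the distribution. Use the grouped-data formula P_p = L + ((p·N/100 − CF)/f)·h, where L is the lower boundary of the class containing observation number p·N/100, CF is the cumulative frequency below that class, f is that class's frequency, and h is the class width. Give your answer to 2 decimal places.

N = 104; target position k = 25/100 · 104 = 26.
Cumulative frequencies: 20, 44, 48, 60, 89, 104.
Observation 26 falls in the class 100 – <200.
L = 100, CF = 20, f = 24, h = 100.
P25 = 100 + ((26 − 20)/24)·100 = 100 + 25 = 125.

125.00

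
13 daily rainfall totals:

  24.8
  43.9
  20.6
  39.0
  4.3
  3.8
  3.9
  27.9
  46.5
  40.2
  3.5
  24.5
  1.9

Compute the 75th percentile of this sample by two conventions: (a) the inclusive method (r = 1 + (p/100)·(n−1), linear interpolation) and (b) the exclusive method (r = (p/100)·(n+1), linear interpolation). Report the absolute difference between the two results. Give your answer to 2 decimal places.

0.60

Sorted: 1.9, 3.5, 3.8, 3.9, 4.3, 20.6, 24.5, 24.8, 27.9, 39.0, 40.2, 43.9, 46.5.
n = 13.
(a) r = 10 → value at rank 10 = 39.
(b) r = 10.5; between ranks 10 (39.0) and 11 (40.2): 39.6.
|39 − 39.6| = 0.6.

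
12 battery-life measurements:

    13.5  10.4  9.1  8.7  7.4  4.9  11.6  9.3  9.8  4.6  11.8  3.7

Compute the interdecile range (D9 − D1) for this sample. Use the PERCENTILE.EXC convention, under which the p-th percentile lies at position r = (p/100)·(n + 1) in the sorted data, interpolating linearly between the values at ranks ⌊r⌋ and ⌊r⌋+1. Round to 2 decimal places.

Sorted: 3.7, 4.6, 4.9, 7.4, 8.7, 9.1, 9.3, 9.8, 10.4, 11.6, 11.8, 13.5.
n = 12.
P10: r = 1.3; ranks 1–2 are 3.7, 4.6; interpolating gives 3.97.
P90: r = 11.7; ranks 11–12 are 11.8, 13.5; interpolating gives 12.99.
Difference: 12.99 − 3.97 = 9.02.

9.02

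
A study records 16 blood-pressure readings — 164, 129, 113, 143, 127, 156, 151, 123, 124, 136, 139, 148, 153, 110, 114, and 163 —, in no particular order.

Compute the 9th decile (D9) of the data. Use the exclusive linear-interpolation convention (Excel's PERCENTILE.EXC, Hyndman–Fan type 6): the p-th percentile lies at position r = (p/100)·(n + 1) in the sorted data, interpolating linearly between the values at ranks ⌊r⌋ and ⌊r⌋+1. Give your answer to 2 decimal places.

Sorted: 110, 113, 114, 123, 124, 127, 129, 136, 139, 143, 148, 151, 153, 156, 163, 164.
n = 16.
r = (90/100)·(16 + 1) = 15.3.
Rank 15 is 163 and rank 16 is 164.
Interpolate: 163 + 0.3·(164 − 163) = 163 + 0.3·1 = 163.3.

163.30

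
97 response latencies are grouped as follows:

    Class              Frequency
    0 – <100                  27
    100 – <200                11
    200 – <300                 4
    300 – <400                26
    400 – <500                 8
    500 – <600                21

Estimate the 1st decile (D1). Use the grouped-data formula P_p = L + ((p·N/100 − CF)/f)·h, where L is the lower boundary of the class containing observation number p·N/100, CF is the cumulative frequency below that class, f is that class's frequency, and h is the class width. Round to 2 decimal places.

35.93

N = 97; target position k = 10/100 · 97 = 9.7.
Cumulative frequencies: 27, 38, 42, 68, 76, 97.
Observation 9.7 falls in the class 0 – <100.
L = 0, CF = 0, f = 27, h = 100.
P10 = 0 + ((9.7 − 0)/27)·100 = 0 + 35.9259 = 35.9259.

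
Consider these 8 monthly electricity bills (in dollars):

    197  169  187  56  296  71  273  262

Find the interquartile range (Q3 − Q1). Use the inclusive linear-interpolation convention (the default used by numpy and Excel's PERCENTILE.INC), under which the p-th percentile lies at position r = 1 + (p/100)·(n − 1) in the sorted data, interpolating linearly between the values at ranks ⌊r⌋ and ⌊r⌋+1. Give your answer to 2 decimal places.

Sorted: 56, 71, 169, 187, 197, 262, 273, 296.
n = 8.
P25: r = 2.75; ranks 2–3 are 71, 169; interpolating gives 144.5.
P75: r = 6.25; ranks 6–7 are 262, 273; interpolating gives 264.75.
Difference: 264.75 − 144.5 = 120.25.

120.25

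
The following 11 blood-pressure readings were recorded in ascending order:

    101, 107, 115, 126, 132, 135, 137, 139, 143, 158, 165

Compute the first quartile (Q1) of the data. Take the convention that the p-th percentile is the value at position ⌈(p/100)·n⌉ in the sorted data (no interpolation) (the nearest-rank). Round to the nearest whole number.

n = 11.
Position = ⌈25/100 · 11⌉ = ⌈2.75⌉ = 3.
The value at rank 3 is 115.

115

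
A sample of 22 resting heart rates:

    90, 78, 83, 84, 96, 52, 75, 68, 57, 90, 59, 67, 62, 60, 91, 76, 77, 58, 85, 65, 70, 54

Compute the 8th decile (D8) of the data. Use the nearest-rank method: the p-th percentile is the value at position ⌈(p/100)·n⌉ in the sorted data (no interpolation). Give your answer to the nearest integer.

Sorted: 52, 54, 57, 58, 59, 60, 62, 65, 67, 68, 70, 75, 76, 77, 78, 83, 84, 85, 90, 90, 91, 96.
n = 22.
Position = ⌈80/100 · 22⌉ = ⌈17.6⌉ = 18.
The value at rank 18 is 85.

85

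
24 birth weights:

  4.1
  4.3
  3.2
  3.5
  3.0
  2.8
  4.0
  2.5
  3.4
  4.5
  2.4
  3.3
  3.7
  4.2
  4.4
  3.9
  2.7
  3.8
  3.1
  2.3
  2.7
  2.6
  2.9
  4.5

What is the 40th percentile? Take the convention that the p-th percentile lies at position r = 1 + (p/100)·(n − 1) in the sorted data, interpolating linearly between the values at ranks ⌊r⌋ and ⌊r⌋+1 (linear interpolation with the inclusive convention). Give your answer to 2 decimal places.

3.12

Sorted: 2.3, 2.4, 2.5, 2.6, 2.7, 2.7, 2.8, 2.9, 3.0, 3.1, 3.2, 3.3, 3.4, 3.5, 3.7, 3.8, 3.9, 4.0, 4.1, 4.2, 4.3, 4.4, 4.5, 4.5.
n = 24.
r = 1 + (40/100)·(24 − 1) = 1 + 9.2 = 10.2.
Rank 10 is 3.1 and rank 11 is 3.2.
Interpolate: 3.1 + 0.2·(3.2 − 3.1) = 3.1 + 0.2·0.1 = 3.12.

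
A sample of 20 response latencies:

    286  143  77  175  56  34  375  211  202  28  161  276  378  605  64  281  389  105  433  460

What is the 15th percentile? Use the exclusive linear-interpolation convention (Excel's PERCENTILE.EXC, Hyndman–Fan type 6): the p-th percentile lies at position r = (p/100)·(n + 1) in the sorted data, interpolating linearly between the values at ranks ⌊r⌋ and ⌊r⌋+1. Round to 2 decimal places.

57.20

Sorted: 28, 34, 56, 64, 77, 105, 143, 161, 175, 202, 211, 276, 281, 286, 375, 378, 389, 433, 460, 605.
n = 20.
r = (15/100)·(20 + 1) = 3.15.
Rank 3 is 56 and rank 4 is 64.
Interpolate: 56 + 0.15·(64 − 56) = 56 + 0.15·8 = 57.2.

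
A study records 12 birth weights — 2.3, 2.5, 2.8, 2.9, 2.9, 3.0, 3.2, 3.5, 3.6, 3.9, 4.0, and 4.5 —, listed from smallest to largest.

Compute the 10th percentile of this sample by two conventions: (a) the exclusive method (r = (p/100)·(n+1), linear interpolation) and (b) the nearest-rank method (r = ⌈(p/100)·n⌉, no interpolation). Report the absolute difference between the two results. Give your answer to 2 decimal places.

n = 12.
(a) r = 1.3; between ranks 1 (2.3) and 2 (2.5): 2.36.
(b) the nearest-rank method: rank 2 → 2.5.
|2.36 − 2.5| = 0.14.

0.14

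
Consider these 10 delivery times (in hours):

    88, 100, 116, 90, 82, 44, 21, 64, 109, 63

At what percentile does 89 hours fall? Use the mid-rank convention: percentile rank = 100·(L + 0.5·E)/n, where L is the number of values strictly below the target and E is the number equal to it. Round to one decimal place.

60.0

Sorted: 21, 44, 63, 64, 82, 88, 90, 100, 109, 116.
Count below 89: L = 6; count equal: E = 0; n = 10.
Percentile rank = 100·(6 + 0.5·0)/10 = 100·6/10 = 60.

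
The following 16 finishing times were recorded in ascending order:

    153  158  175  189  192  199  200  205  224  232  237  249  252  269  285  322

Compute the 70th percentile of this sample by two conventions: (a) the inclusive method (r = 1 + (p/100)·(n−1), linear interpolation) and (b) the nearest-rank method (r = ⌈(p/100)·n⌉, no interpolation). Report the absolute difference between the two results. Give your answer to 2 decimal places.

n = 16.
(a) r = 11.5; between ranks 11 (237) and 12 (249): 243.
(b) the nearest-rank method: rank 12 → 249.
|243 − 249| = 6.

6.00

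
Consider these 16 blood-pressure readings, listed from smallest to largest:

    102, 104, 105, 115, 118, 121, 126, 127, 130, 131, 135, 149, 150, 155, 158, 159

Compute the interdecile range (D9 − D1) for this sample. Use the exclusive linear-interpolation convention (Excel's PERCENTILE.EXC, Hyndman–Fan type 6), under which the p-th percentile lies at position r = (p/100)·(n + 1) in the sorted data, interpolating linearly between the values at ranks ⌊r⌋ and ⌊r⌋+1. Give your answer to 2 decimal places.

n = 16.
P10: r = 1.7; ranks 1–2 are 102, 104; interpolating gives 103.4.
P90: r = 15.3; ranks 15–16 are 158, 159; interpolating gives 158.3.
Difference: 158.3 − 103.4 = 54.9.

54.90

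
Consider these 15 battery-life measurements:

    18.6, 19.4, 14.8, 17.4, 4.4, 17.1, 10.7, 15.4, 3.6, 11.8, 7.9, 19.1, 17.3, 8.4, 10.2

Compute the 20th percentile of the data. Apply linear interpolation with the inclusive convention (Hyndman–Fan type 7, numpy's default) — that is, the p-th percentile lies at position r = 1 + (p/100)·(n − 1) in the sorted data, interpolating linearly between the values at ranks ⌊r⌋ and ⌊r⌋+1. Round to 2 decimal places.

8.30

Sorted: 3.6, 4.4, 7.9, 8.4, 10.2, 10.7, 11.8, 14.8, 15.4, 17.1, 17.3, 17.4, 18.6, 19.1, 19.4.
n = 15.
r = 1 + (20/100)·(15 − 1) = 1 + 2.8 = 3.8.
Rank 3 is 7.9 and rank 4 is 8.4.
Interpolate: 7.9 + 0.8·(8.4 − 7.9) = 7.9 + 0.8·0.5 = 8.3.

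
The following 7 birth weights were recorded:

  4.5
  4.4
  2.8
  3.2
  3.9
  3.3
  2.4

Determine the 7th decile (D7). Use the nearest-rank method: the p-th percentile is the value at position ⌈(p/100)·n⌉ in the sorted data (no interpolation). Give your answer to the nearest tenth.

3.9

Sorted: 2.4, 2.8, 3.2, 3.3, 3.9, 4.4, 4.5.
n = 7.
Position = ⌈70/100 · 7⌉ = ⌈4.9⌉ = 5.
The value at rank 5 is 3.9.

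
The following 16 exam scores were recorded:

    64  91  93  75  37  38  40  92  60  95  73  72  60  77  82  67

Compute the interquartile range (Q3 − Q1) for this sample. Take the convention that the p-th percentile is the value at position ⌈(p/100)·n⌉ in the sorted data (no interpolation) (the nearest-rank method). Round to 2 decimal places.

Sorted: 37, 38, 40, 60, 60, 64, 67, 72, 73, 75, 77, 82, 91, 92, 93, 95.
n = 16.
P25: rank ⌈25/100·16⌉ = 4 → 60.
P75: rank ⌈75/100·16⌉ = 12 → 82.
Difference: 82 − 60 = 22.

22.00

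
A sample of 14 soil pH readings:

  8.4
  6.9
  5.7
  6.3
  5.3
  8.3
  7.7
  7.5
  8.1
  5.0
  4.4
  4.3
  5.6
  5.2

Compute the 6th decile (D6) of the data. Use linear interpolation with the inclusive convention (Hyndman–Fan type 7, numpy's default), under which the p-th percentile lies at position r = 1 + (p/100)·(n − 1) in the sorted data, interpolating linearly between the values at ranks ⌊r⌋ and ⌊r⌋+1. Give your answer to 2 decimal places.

Sorted: 4.3, 4.4, 5.0, 5.2, 5.3, 5.6, 5.7, 6.3, 6.9, 7.5, 7.7, 8.1, 8.3, 8.4.
n = 14.
r = 1 + (60/100)·(14 − 1) = 1 + 7.8 = 8.8.
Rank 8 is 6.3 and rank 9 is 6.9.
Interpolate: 6.3 + 0.8·(6.9 − 6.3) = 6.3 + 0.8·0.6 = 6.78.

6.78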